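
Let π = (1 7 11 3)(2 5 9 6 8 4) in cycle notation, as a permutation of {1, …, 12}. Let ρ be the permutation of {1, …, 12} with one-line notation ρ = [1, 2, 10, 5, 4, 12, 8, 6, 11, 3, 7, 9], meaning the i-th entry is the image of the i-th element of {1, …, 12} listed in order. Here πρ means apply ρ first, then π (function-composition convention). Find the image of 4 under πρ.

9

First apply ρ: ρ(4) = 5, then π(5) = 9. Thus (πρ)(4) = 9.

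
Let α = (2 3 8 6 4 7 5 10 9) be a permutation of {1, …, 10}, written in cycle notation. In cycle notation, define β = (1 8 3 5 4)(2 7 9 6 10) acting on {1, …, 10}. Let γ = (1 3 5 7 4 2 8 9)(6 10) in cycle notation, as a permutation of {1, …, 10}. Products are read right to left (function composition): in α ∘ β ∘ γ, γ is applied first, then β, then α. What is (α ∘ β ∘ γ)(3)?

7

Chase 3: γ(3) = 5; β(5) = 4; α(4) = 7. Hence (α ∘ β ∘ γ)(3) = 7.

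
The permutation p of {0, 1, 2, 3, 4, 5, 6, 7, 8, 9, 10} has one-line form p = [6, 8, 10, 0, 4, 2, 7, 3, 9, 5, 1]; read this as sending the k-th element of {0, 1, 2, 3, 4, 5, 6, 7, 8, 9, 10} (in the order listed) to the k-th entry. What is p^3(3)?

7

Tracing 3 → 0 → … returns to 3 after 4 steps, so 3 lies in a 4-cycle (0 6 7 3).
Stepping 3 places around the cycle: 3 → 0 → 6 → 7.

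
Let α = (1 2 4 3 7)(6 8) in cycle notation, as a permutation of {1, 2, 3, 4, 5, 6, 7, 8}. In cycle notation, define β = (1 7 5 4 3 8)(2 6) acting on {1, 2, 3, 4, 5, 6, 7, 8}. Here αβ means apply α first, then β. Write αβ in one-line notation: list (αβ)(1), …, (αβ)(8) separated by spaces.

Chase each element through α then β: 1 → 2 → 6; 2 → 4 → 3; 3 → 7 → 5; 4 → 3 → 8; 5 → 5 → 4; 6 → 8 → 1; 7 → 1 → 7; 8 → 6 → 2.
So αβ in one-line form is 6 3 5 8 4 1 7 2.

6 3 5 8 4 1 7 2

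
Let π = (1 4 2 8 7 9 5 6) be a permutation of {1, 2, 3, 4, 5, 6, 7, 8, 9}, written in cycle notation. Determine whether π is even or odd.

odd

The cycle lengths are 8, 1.
A cycle is odd iff its length is even; π has 1 even-length cycle, so sgn(π) = (−1)^1 and π is odd.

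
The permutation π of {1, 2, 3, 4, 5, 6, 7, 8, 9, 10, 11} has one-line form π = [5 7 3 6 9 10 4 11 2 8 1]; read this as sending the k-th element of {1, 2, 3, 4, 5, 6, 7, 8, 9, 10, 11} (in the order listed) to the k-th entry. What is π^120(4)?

Tracing 4 → 6 → … returns to 4 after 10 steps, so 4 lies in a 10-cycle (1, 5, 9, 2, 7, 4, 6, 10, 8, 11).
Powers repeat with period 10 on this cycle, and 120 mod 10 = 0, so π^120(4) = π^0(4).
So π^120(4) = 4.

4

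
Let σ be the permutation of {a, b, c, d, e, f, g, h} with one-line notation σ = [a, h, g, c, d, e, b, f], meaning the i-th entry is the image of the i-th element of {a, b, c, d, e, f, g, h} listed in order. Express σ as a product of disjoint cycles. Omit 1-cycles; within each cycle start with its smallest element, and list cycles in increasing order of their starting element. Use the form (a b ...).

From b: b → h → f → e → d → c → g → b, closing the cycle (b h f e d c g).
Repeating from the next unused element and collecting all non-trivial cycles gives (b h f e d c g).

(b h f e d c g)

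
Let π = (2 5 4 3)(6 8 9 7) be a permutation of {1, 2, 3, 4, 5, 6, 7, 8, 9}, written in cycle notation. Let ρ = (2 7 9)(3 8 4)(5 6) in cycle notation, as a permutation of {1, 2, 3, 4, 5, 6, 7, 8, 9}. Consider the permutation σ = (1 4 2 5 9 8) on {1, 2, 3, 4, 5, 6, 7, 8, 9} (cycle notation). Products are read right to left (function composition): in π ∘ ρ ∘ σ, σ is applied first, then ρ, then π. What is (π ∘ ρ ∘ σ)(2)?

8

(π ∘ ρ ∘ σ)(2) = π(ρ(σ(2))). σ(2) = 5, then ρ(5) = 6, then π(6) = 8, so the result is 8.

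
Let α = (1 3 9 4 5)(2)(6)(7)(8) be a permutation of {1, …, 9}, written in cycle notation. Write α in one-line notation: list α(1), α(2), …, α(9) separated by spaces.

Each element maps to the next entry in its cycle (wrapping to the front): 1→3, 2→2, 3→9, 4→5, 5→1, 6→6, 7→7, 8→8, 9→4.
Listing these in domain order gives 3 2 9 5 1 6 7 8 4.

3 2 9 5 1 6 7 8 4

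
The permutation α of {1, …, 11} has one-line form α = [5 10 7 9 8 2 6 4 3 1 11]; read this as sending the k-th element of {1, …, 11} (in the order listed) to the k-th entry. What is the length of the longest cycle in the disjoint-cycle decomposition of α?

Decomposing into disjoint cycles gives (1, 5, 8, 4, 9, 3, 7, 6, 2, 10); the longest has length 10.

10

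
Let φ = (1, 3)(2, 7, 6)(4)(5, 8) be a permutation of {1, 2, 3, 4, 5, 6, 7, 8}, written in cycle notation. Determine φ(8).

5

In the cycle (5, 8), 8 is followed by 5, so φ(8) = 5.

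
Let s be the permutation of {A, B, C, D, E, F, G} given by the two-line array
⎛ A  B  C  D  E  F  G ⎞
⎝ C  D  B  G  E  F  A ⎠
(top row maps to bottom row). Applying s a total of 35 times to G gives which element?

G

Tracing G → A → … returns to G after 5 steps, so G lies in a 5-cycle (A C B D G).
Since the cycle has length 5, s^35 acts on it the same as s^0 (35 mod 5 = 0).
So s^35(G) = G.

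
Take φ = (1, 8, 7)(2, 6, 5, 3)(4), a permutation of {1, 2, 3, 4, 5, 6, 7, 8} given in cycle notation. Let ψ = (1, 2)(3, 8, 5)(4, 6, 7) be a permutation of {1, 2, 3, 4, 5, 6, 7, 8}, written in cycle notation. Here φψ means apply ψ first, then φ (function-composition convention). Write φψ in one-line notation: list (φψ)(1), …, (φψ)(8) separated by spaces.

6 8 7 5 2 1 4 3

Chase each element through ψ then φ: 1 → 2 → 6; 2 → 1 → 8; 3 → 8 → 7; 4 → 6 → 5; 5 → 3 → 2; 6 → 7 → 1; 7 → 4 → 4; 8 → 5 → 3.
Collecting the images, φψ = [6 8 7 5 2 1 4 3].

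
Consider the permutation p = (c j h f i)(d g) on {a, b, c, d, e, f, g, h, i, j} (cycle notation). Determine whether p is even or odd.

The cycle lengths are 5, 2, 1, 1, 1.
A cycle of length ℓ contributes ℓ−1 transpositions, so p is a product of 4 + 1 = 5 transpositions — odd.

odd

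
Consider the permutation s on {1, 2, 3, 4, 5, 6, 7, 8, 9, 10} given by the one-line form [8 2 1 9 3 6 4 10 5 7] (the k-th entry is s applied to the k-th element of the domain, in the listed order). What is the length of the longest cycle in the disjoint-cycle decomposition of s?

8

Decomposing into disjoint cycles gives (1, 8, 10, 7, 4, 9, 5, 3); the longest has length 8.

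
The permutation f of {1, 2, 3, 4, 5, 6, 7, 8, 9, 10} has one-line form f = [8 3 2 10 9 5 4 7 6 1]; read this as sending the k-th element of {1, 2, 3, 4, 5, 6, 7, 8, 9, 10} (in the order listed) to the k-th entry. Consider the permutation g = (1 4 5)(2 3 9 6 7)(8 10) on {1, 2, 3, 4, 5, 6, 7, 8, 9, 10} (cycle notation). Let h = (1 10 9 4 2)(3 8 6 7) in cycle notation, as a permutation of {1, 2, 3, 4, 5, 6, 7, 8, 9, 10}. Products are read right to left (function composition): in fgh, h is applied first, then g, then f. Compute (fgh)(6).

Chase 6: h(6) = 7; g(7) = 2; f(2) = 3. Hence (fgh)(6) = 3.

3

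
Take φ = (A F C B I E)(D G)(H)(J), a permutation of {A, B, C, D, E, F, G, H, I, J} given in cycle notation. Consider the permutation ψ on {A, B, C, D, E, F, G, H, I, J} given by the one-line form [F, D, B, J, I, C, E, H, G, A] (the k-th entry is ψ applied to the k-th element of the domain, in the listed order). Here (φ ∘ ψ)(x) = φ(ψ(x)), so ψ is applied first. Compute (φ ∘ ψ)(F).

B

(φ ∘ ψ)(F) = φ(ψ(F)). ψ(F) = C, then φ(C) = B. So (φ ∘ ψ)(F) = B.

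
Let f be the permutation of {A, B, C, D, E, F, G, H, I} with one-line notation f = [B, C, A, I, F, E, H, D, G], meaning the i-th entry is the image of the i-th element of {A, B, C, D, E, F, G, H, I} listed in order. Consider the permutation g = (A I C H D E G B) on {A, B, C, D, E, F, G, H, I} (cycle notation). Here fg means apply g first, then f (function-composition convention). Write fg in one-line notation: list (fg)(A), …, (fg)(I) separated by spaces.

G B D F H E C I A

(fg)(x) = f(g(x)). Computing each image: f(g(A)) = f(I) = G, f(g(B)) = f(A) = B, f(g(C)) = f(H) = D, f(g(D)) = f(E) = F, f(g(E)) = f(G) = H, f(g(F)) = f(F) = E, f(g(G)) = f(B) = C, f(g(H)) = f(D) = I, f(g(I)) = f(C) = A.
Hence fg = [G B D F H E C I A].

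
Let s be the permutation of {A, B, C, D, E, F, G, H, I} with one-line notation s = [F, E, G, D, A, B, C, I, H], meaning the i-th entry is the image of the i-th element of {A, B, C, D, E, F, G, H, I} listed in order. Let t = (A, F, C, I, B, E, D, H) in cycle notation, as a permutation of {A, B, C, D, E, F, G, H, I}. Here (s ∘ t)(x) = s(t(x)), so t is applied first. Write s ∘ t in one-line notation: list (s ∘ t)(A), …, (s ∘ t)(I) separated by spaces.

B A H I D G C F E

(s ∘ t)(x) = s(t(x)). Computing each image: s(t(A)) = s(F) = B, s(t(B)) = s(E) = A, s(t(C)) = s(I) = H, s(t(D)) = s(H) = I, s(t(E)) = s(D) = D, s(t(F)) = s(C) = G, s(t(G)) = s(G) = C, s(t(H)) = s(A) = F, s(t(I)) = s(B) = E.
Hence s ∘ t = [B A H I D G C F E].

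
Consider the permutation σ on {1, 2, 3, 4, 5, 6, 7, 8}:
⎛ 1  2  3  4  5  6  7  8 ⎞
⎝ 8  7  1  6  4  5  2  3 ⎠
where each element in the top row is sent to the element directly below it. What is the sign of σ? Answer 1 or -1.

-1

In disjoint-cycle form the cycle lengths are 3, 3, 2.
A cycle is odd iff its length is even; σ has 1 even-length cycle, so sgn(σ) = (−1)^1 and σ is odd.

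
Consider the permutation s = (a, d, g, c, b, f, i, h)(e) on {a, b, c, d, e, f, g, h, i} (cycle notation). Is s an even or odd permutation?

The cycle lengths are 8, 1.
A cycle of length ℓ contributes ℓ−1 transpositions, so s is a product of 7 transpositions — odd.

odd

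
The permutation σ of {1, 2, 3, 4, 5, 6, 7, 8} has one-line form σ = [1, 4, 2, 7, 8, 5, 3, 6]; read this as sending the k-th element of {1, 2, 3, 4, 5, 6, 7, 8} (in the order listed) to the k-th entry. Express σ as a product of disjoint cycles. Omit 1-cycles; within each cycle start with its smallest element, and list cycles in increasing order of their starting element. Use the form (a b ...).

Iterating σ from 2 gives 2 → 4 → 7 → 3 → 2; that is the 4-cycle (2 4 7 3).
Continuing from each remaining unvisited element yields (2 4 7 3)(5 8 6).

(2 4 7 3)(5 8 6)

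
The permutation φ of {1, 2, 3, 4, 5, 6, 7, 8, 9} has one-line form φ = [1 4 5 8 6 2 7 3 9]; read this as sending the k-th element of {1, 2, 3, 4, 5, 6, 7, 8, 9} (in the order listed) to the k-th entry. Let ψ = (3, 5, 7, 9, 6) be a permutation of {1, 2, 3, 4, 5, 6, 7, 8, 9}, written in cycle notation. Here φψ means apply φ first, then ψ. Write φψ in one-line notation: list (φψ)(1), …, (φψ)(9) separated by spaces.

1 4 7 8 3 2 9 5 6

For each element, apply φ then ψ: 1 → 1 → 1; 2 → 4 → 4; 3 → 5 → 7; 4 → 8 → 8; 5 → 6 → 3; 6 → 2 → 2; 7 → 7 → 9; 8 → 3 → 5; 9 → 9 → 6.
So φψ in one-line form is 1 4 7 8 3 2 9 5 6.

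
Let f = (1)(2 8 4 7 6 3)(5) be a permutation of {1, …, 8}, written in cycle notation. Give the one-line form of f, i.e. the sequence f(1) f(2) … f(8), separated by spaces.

Image by image: 1→1, 2→8, 3→2, 4→7, 5→5, 6→3, 7→6, 8→4.
So the one-line form is 1 8 2 7 5 3 6 4.

1 8 2 7 5 3 6 4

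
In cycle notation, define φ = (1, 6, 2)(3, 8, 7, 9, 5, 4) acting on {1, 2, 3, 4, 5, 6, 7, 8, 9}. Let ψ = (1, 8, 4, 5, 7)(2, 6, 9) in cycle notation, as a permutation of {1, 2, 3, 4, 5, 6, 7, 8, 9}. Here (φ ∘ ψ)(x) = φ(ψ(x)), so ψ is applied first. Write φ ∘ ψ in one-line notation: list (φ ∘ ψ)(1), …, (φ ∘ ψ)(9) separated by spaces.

(φ ∘ ψ)(x) = φ(ψ(x)). Computing each image: φ(ψ(1)) = φ(8) = 7, φ(ψ(2)) = φ(6) = 2, φ(ψ(3)) = φ(3) = 8, φ(ψ(4)) = φ(5) = 4, φ(ψ(5)) = φ(7) = 9, φ(ψ(6)) = φ(9) = 5, φ(ψ(7)) = φ(1) = 6, φ(ψ(8)) = φ(4) = 3, φ(ψ(9)) = φ(2) = 1.
Hence φ ∘ ψ = [7 2 8 4 9 5 6 3 1].

7 2 8 4 9 5 6 3 1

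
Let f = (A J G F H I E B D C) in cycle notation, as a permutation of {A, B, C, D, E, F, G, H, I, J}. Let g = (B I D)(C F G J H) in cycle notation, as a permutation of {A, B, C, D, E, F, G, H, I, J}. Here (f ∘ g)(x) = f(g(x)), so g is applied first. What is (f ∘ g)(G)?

G

First apply g: g(G) = J, then f(J) = G. Thus (f ∘ g)(G) = G.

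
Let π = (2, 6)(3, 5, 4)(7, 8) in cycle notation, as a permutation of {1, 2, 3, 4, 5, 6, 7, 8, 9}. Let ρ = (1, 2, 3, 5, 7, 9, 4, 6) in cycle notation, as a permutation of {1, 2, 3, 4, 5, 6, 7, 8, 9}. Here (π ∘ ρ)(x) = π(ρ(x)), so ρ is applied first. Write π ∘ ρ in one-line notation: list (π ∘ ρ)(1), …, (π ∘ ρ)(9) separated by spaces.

(π ∘ ρ)(x) = π(ρ(x)). Computing each image: π(ρ(1)) = π(2) = 6, π(ρ(2)) = π(3) = 5, π(ρ(3)) = π(5) = 4, π(ρ(4)) = π(6) = 2, π(ρ(5)) = π(7) = 8, π(ρ(6)) = π(1) = 1, π(ρ(7)) = π(9) = 9, π(ρ(8)) = π(8) = 7, π(ρ(9)) = π(4) = 3.
Hence π ∘ ρ = [6 5 4 2 8 1 9 7 3].

6 5 4 2 8 1 9 7 3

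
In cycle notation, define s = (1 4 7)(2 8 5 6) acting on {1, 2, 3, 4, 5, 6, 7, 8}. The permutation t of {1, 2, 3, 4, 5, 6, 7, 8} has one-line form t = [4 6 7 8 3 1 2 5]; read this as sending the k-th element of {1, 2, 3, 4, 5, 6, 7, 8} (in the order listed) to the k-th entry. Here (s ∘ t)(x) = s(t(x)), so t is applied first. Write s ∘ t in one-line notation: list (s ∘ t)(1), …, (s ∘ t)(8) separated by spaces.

(s ∘ t)(x) = s(t(x)). Computing each image: s(t(1)) = s(4) = 7, s(t(2)) = s(6) = 2, s(t(3)) = s(7) = 1, s(t(4)) = s(8) = 5, s(t(5)) = s(3) = 3, s(t(6)) = s(1) = 4, s(t(7)) = s(2) = 8, s(t(8)) = s(5) = 6.
Hence s ∘ t = [7 2 1 5 3 4 8 6].

7 2 1 5 3 4 8 6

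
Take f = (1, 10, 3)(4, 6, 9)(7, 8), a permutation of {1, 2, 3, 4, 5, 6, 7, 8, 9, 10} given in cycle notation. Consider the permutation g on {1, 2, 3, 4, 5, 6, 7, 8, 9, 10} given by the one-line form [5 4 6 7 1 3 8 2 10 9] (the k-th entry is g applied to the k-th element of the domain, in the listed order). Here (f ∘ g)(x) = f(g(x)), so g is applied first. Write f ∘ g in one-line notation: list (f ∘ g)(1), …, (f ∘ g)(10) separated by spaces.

(f ∘ g)(x) = f(g(x)). Computing each image: f(g(1)) = f(5) = 5, f(g(2)) = f(4) = 6, f(g(3)) = f(6) = 9, f(g(4)) = f(7) = 8, f(g(5)) = f(1) = 10, f(g(6)) = f(3) = 1, f(g(7)) = f(8) = 7, f(g(8)) = f(2) = 2, f(g(9)) = f(10) = 3, f(g(10)) = f(9) = 4.
Hence f ∘ g = [5 6 9 8 10 1 7 2 3 4].

5 6 9 8 10 1 7 2 3 4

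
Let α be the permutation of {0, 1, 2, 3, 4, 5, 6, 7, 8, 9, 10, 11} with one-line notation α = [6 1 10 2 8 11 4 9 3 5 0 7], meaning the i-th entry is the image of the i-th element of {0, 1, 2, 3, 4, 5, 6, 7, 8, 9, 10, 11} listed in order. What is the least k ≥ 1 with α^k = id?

Writing α as disjoint cycles, the cycle lengths are 7, 4, 1.
Since disjoint cycles commute, ord(α) = lcm(7, 4) = 28.

28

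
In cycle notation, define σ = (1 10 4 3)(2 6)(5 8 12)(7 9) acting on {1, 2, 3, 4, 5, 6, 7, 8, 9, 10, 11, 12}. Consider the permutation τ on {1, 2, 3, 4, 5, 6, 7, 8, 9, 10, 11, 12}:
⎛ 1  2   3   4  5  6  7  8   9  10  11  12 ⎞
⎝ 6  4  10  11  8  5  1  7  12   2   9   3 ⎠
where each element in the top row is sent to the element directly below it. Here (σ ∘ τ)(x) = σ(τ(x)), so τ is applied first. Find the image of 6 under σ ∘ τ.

8

(σ ∘ τ)(6) = σ(τ(6)). τ(6) = 5, then σ(5) = 8. So (σ ∘ τ)(6) = 8.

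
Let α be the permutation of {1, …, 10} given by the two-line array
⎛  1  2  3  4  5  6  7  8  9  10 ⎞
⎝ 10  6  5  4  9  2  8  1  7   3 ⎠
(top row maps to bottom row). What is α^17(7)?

10

Tracing 7 → 8 → … returns to 7 after 7 steps, so 7 lies in a 7-cycle (1 10 3 5 9 7 8).
Powers repeat with period 7 on this cycle, and 17 mod 7 = 3, so α^17(7) = α^3(7).
Stepping 3 places around the cycle: 7 → 8 → 1 → 10.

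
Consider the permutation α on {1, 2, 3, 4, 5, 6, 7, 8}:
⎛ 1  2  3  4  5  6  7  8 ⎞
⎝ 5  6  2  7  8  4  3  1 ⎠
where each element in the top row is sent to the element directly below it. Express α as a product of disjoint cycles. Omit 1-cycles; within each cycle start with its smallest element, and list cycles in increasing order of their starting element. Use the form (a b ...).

(1 5 8)(2 6 4 7 3)

Start at 1 and follow images: 1 → 5 → 8 → 1, giving the cycle (1 5 8).
Continuing from each remaining unvisited element yields (1 5 8)(2 6 4 7 3).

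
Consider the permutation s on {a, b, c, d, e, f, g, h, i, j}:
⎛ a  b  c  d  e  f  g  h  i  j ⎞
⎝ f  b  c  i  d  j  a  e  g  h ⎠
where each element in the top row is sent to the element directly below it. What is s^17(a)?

f

Tracing a → f → … returns to a after 8 steps, so a lies in an 8-cycle (a, f, j, h, e, d, i, g).
Powers repeat with period 8 on this cycle, and 17 mod 8 = 1, so s^17(a) = s^1(a).
Advancing 1 step from a: a → f.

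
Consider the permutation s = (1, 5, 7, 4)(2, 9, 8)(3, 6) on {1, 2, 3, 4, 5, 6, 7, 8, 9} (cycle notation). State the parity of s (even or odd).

even

The cycle lengths are 4, 3, 2.
A cycle of length ℓ contributes ℓ−1 transpositions, so s is a product of 3 + 2 + 1 = 6 transpositions — even.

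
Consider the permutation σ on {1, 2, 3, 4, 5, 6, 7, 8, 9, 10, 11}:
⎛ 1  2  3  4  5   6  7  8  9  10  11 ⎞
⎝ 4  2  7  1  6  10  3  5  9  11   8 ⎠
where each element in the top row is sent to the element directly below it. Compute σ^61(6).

Tracing 6 → 10 → … returns to 6 after 5 steps, so 6 lies in a 5-cycle (5, 6, 10, 11, 8).
On a 5-cycle, σ^5 is the identity, so σ^61 = σ^1 there (61 ≡ 1 mod 5).
Stepping 1 place around the cycle: 6 → 10.

10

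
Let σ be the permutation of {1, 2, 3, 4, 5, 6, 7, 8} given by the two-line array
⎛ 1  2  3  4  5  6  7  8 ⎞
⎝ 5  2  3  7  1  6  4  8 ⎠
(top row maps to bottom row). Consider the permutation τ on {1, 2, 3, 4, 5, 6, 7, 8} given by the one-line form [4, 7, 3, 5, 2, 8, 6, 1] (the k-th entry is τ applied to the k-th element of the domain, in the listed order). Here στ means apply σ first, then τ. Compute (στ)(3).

3

(στ)(3) = τ(σ(3)). σ(3) = 3, then τ(3) = 3. So (στ)(3) = 3.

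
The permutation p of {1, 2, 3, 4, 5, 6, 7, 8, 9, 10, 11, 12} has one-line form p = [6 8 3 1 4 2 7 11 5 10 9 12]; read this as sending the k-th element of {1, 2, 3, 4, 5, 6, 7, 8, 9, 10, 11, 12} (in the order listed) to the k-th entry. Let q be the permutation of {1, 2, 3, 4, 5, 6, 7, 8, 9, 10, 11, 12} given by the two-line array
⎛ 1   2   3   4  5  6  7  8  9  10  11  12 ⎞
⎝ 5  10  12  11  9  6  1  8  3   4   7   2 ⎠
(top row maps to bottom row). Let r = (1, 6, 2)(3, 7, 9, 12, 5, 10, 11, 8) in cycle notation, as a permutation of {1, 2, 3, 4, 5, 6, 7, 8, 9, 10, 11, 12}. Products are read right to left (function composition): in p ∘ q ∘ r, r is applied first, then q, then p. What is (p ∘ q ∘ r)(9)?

(p ∘ q ∘ r)(9) = p(q(r(9))). r(9) = 12, then q(12) = 2, then p(2) = 8, so the result is 8.

8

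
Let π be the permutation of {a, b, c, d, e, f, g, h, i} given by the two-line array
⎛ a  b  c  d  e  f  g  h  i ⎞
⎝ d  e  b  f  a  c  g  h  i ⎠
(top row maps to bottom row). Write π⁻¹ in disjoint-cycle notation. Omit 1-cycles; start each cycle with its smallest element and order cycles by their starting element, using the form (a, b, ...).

(a, e, b, c, f, d)

First write π in disjoint cycles: (a, d, f, c, b, e).
Reversing each cycle (and rotating so the smallest element leads) gives π⁻¹ = (a, e, b, c, f, d).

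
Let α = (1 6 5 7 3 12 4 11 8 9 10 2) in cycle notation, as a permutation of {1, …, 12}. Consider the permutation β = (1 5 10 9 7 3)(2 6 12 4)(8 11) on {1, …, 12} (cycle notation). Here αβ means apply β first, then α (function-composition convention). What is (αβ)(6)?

First apply β: β(6) = 12, then α(12) = 4. Thus (αβ)(6) = 4.

4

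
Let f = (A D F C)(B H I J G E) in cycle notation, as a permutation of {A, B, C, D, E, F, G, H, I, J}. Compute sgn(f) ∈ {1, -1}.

1

The cycle lengths are 6, 4.
A cycle of length ℓ contributes ℓ−1 transpositions, so f is a product of 5 + 3 = 8 transpositions — even.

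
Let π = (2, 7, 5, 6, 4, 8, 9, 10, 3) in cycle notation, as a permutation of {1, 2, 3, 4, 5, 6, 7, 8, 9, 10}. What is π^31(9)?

9 lies in the 9-cycle (2, 7, 5, 6, 4, 8, 9, 10, 3).
Since the cycle has length 9, π^31 acts on it the same as π^4 (31 mod 9 = 4).
Stepping 4 places around the cycle: 9 → 10 → 3 → 2 → 7.

7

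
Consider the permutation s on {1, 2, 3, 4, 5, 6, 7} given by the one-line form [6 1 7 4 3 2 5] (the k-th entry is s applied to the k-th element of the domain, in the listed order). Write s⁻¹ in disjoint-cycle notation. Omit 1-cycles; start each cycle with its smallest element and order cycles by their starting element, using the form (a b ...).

The cycle decomposition of s is (1 6 2)(3 7 5).
Reversing each cycle (and rotating so the smallest element leads) gives s⁻¹ = (1 2 6)(3 5 7).

(1 2 6)(3 5 7)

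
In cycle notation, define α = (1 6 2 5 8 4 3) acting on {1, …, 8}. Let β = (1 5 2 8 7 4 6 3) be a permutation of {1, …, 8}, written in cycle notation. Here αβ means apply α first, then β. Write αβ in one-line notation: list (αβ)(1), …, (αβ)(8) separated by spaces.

3 2 5 1 7 8 4 6

For each element, apply α then β: 1 → 6 → 3; 2 → 5 → 2; 3 → 1 → 5; 4 → 3 → 1; 5 → 8 → 7; 6 → 2 → 8; 7 → 7 → 4; 8 → 4 → 6.
So αβ in one-line form is 3 2 5 1 7 8 4 6.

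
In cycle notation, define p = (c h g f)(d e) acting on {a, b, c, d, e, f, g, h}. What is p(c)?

In the cycle (c h g f), c is followed by h, so p(c) = h.

h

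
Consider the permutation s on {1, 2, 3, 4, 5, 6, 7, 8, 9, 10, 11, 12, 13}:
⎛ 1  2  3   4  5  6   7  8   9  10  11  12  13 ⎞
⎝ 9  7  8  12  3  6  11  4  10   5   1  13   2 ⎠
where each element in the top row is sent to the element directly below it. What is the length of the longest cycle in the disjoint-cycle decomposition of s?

12

Decomposing into disjoint cycles gives (1 9 10 5 3 8 4 12 13 2 7 11); the longest has length 12.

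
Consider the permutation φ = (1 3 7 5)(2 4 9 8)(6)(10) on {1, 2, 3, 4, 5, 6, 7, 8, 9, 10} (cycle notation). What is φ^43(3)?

3 lies in the 4-cycle (1 3 7 5).
Powers repeat with period 4 on this cycle, and 43 mod 4 = 3, so φ^43(3) = φ^3(3).
Advancing 3 steps from 3: 3 → 7 → 5 → 1.

1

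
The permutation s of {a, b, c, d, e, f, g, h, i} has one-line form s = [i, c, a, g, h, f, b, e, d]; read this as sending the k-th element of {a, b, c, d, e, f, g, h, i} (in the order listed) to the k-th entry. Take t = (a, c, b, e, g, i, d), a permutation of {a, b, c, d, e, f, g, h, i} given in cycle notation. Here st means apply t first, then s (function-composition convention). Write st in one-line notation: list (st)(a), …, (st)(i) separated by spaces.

For each element, apply t then s: a → c → a; b → e → h; c → b → c; d → a → i; e → g → b; f → f → f; g → i → d; h → h → e; i → d → g.
So st in one-line form is a h c i b f d e g.

a h c i b f d e g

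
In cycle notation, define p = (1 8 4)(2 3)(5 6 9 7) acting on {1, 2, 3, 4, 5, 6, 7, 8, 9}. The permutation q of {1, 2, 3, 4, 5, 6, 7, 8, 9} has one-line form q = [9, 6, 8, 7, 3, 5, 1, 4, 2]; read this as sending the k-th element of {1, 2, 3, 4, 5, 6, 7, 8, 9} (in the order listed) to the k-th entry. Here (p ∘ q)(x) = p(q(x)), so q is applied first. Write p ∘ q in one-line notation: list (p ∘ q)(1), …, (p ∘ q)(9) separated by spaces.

7 9 4 5 2 6 8 1 3

Chase each element through q then p: 1 → 9 → 7; 2 → 6 → 9; 3 → 8 → 4; 4 → 7 → 5; 5 → 3 → 2; 6 → 5 → 6; 7 → 1 → 8; 8 → 4 → 1; 9 → 2 → 3.
So p ∘ q in one-line form is 7 9 4 5 2 6 8 1 3.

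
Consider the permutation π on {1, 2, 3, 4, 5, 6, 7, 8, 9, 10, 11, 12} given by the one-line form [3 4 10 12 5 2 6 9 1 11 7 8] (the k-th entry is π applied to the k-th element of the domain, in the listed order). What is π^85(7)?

Tracing 7 → 6 → … returns to 7 after 11 steps, so 7 lies in an 11-cycle (1, 3, 10, 11, 7, 6, 2, 4, 12, 8, 9).
Since the cycle has length 11, π^85 acts on it the same as π^8 (85 mod 11 = 8).
Stepping 8 places around the cycle: 7 → 6 → 2 → 4 → 12 → 8 → 9 → 1 → 3.

3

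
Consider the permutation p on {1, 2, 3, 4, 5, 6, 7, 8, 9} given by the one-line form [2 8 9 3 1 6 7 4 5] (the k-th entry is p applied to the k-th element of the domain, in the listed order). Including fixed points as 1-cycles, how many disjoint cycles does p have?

3

The cycle decomposition is (1, 2, 8, 4, 3, 9, 5)(6)(7), which has 3 cycles (counting 1-cycles).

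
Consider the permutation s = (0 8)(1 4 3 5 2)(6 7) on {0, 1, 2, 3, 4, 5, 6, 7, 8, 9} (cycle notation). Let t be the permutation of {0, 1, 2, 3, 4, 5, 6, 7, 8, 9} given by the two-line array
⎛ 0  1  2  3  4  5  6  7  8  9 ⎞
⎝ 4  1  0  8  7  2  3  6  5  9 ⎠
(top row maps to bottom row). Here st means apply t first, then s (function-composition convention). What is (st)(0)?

t(0) = 4, then s(4) = 3; composing gives (st)(0) = 3.

3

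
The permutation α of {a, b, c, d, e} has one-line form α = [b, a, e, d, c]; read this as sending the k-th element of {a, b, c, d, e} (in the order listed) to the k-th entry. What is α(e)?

c

e is element number 5 of the domain, and entry number 5 of the one-line form is c, so α(e) = c.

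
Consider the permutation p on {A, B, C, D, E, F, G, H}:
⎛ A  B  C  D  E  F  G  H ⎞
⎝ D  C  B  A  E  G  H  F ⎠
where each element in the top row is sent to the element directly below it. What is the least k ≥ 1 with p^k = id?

The disjoint-cycle form of p has cycle lengths 3, 2, 2, 1.
The order of p is the least common multiple of its cycle lengths: lcm(3, 2, 2) = 6.

6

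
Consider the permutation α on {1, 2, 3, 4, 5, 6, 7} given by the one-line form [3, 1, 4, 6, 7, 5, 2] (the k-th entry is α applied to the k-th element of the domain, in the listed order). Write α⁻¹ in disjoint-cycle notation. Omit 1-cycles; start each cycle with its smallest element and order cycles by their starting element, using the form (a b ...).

(1 2 7 5 6 4 3)

First write α in disjoint cycles: (1 3 4 6 5 7 2).
The inverse reverses every cycle; in canonical form, α⁻¹ = (1 2 7 5 6 4 3).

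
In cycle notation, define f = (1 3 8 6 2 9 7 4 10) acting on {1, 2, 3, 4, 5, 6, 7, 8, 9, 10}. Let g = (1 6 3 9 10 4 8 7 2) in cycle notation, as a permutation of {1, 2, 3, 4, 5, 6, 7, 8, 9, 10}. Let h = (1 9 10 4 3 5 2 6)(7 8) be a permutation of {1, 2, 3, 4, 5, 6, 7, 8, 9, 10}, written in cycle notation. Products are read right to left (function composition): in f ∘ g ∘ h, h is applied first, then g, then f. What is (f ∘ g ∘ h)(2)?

Apply the permutations in order: h(2) = 6, then g(6) = 3, then f(3) = 8. So (f ∘ g ∘ h)(2) = 8.

8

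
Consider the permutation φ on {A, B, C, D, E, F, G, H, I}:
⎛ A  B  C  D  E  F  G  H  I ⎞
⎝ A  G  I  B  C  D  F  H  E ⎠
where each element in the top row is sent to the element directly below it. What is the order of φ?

The disjoint-cycle form of φ has cycle lengths 4, 3, 1, 1.
The order is lcm(4, 3) = 12.

12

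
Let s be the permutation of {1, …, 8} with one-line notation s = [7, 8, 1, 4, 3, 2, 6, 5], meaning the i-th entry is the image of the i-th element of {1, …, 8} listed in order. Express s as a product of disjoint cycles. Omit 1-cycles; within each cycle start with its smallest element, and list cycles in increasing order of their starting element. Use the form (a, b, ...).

Iterating s from 1 gives 1 → 7 → 6 → 2 → 8 → 5 → 3 → 1; that is the 7-cycle (1, 7, 6, 2, 8, 5, 3).
Continuing from each remaining unvisited element yields (1, 7, 6, 2, 8, 5, 3).

(1, 7, 6, 2, 8, 5, 3)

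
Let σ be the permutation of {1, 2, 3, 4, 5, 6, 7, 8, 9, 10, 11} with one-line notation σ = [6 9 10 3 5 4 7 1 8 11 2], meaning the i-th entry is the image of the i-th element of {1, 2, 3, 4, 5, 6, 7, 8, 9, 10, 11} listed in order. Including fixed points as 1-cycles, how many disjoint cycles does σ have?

The cycle decomposition is (1 6 4 3 10 11 2 9 8)(5)(7), which has 3 cycles (counting 1-cycles).

3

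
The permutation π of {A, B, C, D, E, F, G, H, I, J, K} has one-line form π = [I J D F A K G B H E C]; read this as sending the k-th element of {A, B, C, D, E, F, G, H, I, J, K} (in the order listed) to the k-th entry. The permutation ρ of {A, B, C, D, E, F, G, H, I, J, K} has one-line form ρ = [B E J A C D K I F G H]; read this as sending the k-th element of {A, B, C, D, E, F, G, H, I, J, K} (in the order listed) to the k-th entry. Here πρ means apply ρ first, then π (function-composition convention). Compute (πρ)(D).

I

ρ(D) = A, then π(A) = I; composing gives (πρ)(D) = I.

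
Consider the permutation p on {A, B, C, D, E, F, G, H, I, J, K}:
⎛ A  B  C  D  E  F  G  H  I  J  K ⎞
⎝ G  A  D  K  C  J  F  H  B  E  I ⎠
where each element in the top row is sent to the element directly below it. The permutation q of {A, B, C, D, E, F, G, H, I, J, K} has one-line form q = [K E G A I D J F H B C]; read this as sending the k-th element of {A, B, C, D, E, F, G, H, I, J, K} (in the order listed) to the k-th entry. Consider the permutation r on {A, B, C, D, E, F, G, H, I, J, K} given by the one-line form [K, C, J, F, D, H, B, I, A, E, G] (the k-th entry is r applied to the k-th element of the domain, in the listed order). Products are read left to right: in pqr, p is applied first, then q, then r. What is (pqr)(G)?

Apply the permutations in order: p(G) = F, then q(F) = D, then r(D) = F. So (pqr)(G) = F.

F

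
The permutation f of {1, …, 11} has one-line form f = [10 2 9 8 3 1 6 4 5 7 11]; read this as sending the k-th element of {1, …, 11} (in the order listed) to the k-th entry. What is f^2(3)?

5

Tracing 3 → 9 → … returns to 3 after 3 steps, so 3 lies in a 3-cycle (3, 9, 5).
Stepping 2 places around the cycle: 3 → 9 → 5.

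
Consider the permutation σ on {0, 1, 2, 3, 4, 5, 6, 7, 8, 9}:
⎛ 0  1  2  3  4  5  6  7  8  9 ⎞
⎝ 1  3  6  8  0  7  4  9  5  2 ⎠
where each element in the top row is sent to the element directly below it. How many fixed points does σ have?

0

No element satisfies σ(x) = x, so there are 0 fixed points.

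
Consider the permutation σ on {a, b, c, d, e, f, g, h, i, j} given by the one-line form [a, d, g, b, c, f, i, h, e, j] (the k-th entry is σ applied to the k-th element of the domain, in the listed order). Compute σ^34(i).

c

Tracing i → e → … returns to i after 4 steps, so i lies in a 4-cycle (c, g, i, e).
Powers repeat with period 4 on this cycle, and 34 mod 4 = 2, so σ^34(i) = σ^2(i).
Advancing 2 steps from i: i → e → c.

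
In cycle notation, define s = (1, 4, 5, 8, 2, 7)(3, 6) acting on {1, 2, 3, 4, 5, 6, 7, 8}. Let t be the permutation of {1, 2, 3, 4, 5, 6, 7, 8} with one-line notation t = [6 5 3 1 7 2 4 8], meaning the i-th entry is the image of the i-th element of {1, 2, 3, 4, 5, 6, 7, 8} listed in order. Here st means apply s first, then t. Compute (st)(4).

First apply s: s(4) = 5, then t(5) = 7. Thus (st)(4) = 7.

7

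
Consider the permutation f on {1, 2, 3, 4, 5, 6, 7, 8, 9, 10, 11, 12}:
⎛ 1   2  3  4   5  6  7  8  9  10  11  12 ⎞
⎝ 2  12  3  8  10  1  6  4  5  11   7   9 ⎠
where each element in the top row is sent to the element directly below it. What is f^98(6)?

Tracing 6 → 1 → … returns to 6 after 9 steps, so 6 lies in a 9-cycle (1 2 12 9 5 10 11 7 6).
Since the cycle has length 9, f^98 acts on it the same as f^8 (98 mod 9 = 8).
Advancing 8 steps from 6: 6 → 1 → 2 → 12 → 9 → 5 → 10 → 11 → 7.

7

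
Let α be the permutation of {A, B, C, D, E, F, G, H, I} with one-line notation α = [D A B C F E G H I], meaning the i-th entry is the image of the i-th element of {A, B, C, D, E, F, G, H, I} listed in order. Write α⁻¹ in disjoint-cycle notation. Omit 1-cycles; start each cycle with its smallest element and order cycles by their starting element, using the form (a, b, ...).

The cycle decomposition of α is (A, D, C, B)(E, F).
Reversing each cycle (and rotating so the smallest element leads) gives α⁻¹ = (A, B, C, D)(E, F).

(A, B, C, D)(E, F)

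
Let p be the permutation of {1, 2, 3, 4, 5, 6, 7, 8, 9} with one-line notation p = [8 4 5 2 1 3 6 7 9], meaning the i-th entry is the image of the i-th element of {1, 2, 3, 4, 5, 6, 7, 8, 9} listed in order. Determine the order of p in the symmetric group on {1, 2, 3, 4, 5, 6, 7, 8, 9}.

6

The disjoint-cycle form of p has cycle lengths 6, 2, 1.
The order is lcm(6, 2) = 6.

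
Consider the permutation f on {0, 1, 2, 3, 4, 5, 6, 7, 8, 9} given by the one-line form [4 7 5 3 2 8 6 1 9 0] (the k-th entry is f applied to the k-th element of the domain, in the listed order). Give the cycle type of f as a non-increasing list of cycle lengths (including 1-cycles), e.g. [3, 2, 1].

The disjoint cycles are (0 4 2 5 8 9)(1 7)(3)(6), with lengths 6, 2, 1, 1 in non-increasing order.

[6, 2, 1, 1]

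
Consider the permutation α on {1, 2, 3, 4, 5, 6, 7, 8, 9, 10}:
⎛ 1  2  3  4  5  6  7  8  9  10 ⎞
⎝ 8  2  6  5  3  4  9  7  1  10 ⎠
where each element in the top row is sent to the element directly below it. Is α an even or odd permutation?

In disjoint-cycle form the cycle lengths are 4, 4, 1, 1.
A cycle of length ℓ contributes ℓ−1 transpositions, so α is a product of 3 + 3 = 6 transpositions — even.

even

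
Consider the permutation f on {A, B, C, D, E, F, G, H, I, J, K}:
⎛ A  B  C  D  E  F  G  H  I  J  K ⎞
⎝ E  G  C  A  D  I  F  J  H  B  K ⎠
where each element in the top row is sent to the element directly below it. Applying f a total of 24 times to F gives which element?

F

Tracing F → I → … returns to F after 6 steps, so F lies in a 6-cycle (B, G, F, I, H, J).
On a 6-cycle, f^6 is the identity, so f^24 = f^0 there (24 ≡ 0 mod 6).
So f^24(F) = F.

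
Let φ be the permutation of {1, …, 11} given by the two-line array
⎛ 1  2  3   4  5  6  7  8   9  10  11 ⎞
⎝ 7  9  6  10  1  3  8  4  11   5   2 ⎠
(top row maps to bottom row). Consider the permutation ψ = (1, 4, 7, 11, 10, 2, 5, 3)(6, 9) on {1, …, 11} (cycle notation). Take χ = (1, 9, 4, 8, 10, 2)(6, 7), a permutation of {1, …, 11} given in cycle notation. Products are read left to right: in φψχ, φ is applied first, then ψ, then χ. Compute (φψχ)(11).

5

Chase 11: φ(11) = 2; ψ(2) = 5; χ(5) = 5. Hence (φψχ)(11) = 5.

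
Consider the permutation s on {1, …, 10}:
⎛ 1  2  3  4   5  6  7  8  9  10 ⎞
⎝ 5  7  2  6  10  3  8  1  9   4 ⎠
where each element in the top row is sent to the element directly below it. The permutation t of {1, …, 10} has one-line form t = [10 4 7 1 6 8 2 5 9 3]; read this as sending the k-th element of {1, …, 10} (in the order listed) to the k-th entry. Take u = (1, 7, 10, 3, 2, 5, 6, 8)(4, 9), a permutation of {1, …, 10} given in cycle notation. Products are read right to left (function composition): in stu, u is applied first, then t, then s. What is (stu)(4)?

9

(stu)(4) = s(t(u(4))). u(4) = 9, then t(9) = 9, then s(9) = 9, so the result is 9.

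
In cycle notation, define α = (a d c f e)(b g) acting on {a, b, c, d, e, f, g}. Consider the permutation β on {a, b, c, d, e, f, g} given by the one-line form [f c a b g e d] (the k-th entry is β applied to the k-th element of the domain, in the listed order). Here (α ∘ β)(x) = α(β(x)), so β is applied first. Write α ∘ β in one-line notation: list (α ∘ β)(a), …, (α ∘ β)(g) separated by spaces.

For each element, apply β then α: a → f → e; b → c → f; c → a → d; d → b → g; e → g → b; f → e → a; g → d → c.
So α ∘ β in one-line form is e f d g b a c.

e f d g b a c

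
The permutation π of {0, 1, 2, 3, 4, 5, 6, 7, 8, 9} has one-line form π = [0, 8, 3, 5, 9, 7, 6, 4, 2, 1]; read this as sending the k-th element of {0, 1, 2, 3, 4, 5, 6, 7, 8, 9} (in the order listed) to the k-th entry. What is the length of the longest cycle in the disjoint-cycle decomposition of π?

Decomposing into disjoint cycles gives (1, 8, 2, 3, 5, 7, 4, 9); the longest has length 8.

8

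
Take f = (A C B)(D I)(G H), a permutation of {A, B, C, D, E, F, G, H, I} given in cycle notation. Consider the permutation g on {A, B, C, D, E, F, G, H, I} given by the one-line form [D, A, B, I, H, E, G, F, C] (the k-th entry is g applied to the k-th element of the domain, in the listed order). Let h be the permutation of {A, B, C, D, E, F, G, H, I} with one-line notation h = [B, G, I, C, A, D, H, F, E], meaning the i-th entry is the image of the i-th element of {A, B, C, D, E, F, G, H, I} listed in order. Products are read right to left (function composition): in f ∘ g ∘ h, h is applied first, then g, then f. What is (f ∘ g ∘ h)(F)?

Chase F: h(F) = D; g(D) = I; f(I) = D. Hence (f ∘ g ∘ h)(F) = D.

D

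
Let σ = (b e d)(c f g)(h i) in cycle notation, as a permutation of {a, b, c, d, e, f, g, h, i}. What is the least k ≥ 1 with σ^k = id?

6

The disjoint cycles have lengths 3, 3, 2, 1.
The order of σ is the least common multiple of its cycle lengths: lcm(3, 3, 2) = 6.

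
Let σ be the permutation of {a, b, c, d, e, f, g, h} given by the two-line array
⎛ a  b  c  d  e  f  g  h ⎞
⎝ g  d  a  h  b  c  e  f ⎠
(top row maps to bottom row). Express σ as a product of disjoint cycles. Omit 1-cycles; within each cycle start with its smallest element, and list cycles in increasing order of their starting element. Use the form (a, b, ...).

Start at a and follow images: a → g → e → b → d → h → f → c → a, giving the cycle (a, g, e, b, d, h, f, c).
Repeating from the next unused element and collecting all non-trivial cycles gives (a, g, e, b, d, h, f, c).

(a, g, e, b, d, h, f, c)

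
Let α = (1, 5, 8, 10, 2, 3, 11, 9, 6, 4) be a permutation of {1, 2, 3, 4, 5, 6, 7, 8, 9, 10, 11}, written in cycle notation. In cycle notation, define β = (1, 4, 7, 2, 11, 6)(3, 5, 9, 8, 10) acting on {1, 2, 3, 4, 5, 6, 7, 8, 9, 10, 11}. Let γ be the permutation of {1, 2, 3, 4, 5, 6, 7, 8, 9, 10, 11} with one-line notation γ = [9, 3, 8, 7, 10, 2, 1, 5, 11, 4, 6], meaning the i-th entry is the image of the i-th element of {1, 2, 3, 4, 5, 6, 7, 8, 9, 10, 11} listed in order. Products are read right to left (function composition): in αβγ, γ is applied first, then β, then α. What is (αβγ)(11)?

Chase 11: γ(11) = 6; β(6) = 1; α(1) = 5. Hence (αβγ)(11) = 5.

5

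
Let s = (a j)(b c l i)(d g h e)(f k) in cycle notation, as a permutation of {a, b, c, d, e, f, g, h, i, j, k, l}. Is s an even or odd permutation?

even

The cycle lengths are 4, 4, 2, 2.
A cycle is odd iff its length is even; s has 4 even-length cycles, so sgn(s) = (−1)^4 and s is even.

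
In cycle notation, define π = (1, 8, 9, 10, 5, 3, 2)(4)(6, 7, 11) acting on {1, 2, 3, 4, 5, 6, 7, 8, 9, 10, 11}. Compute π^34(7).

11

7 lies in the 3-cycle (6, 7, 11).
On a 3-cycle, π^3 is the identity, so π^34 = π^1 there (34 ≡ 1 mod 3).
Advancing 1 step from 7: 7 → 11.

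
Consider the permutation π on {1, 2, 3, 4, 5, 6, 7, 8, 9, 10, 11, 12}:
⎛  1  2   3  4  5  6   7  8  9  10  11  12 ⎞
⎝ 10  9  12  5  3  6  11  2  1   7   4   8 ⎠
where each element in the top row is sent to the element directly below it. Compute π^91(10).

Tracing 10 → 7 → … returns to 10 after 11 steps, so 10 lies in an 11-cycle (1 10 7 11 4 5 3 12 8 2 9).
On an 11-cycle, π^11 is the identity, so π^91 = π^3 there (91 ≡ 3 mod 11).
Advancing 3 steps from 10: 10 → 7 → 11 → 4.

4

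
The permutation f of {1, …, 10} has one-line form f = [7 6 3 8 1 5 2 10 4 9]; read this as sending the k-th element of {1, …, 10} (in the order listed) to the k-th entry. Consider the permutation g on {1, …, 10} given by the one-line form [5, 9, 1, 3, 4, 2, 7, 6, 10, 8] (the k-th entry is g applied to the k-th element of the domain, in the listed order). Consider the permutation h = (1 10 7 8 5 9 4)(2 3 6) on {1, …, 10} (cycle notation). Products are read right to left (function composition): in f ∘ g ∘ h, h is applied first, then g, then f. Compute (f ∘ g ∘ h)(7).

Chase 7: h(7) = 8; g(8) = 6; f(6) = 5. Hence (f ∘ g ∘ h)(7) = 5.

5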